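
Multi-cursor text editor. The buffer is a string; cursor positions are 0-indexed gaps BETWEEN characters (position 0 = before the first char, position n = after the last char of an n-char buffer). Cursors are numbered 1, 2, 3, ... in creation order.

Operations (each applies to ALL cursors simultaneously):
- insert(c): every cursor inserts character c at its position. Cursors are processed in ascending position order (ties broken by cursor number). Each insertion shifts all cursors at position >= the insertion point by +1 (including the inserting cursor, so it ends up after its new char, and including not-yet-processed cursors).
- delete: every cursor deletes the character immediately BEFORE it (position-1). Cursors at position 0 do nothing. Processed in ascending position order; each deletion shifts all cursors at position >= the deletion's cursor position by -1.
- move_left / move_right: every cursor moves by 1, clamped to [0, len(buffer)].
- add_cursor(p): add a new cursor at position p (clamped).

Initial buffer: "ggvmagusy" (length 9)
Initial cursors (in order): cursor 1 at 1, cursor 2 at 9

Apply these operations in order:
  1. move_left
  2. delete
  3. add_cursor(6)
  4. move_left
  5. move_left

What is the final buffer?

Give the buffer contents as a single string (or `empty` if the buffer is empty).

After op 1 (move_left): buffer="ggvmagusy" (len 9), cursors c1@0 c2@8, authorship .........
After op 2 (delete): buffer="ggvmaguy" (len 8), cursors c1@0 c2@7, authorship ........
After op 3 (add_cursor(6)): buffer="ggvmaguy" (len 8), cursors c1@0 c3@6 c2@7, authorship ........
After op 4 (move_left): buffer="ggvmaguy" (len 8), cursors c1@0 c3@5 c2@6, authorship ........
After op 5 (move_left): buffer="ggvmaguy" (len 8), cursors c1@0 c3@4 c2@5, authorship ........

Answer: ggvmaguy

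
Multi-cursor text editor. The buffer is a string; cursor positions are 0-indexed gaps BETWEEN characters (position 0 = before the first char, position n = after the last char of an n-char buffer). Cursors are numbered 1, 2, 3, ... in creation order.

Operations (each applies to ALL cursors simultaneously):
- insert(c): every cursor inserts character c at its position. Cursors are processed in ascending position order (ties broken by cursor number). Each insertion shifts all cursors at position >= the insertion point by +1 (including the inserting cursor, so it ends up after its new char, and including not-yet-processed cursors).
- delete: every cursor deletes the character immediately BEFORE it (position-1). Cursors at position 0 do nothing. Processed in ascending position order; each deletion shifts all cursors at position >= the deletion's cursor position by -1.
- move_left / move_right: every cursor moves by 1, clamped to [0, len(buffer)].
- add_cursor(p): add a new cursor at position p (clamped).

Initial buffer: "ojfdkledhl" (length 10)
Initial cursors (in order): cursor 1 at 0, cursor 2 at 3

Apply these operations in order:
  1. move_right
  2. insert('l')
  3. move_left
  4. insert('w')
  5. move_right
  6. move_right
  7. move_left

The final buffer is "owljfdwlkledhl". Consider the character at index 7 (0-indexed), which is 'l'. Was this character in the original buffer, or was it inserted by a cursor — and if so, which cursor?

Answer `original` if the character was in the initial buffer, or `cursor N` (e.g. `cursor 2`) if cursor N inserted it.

Answer: cursor 2

Derivation:
After op 1 (move_right): buffer="ojfdkledhl" (len 10), cursors c1@1 c2@4, authorship ..........
After op 2 (insert('l')): buffer="oljfdlkledhl" (len 12), cursors c1@2 c2@6, authorship .1...2......
After op 3 (move_left): buffer="oljfdlkledhl" (len 12), cursors c1@1 c2@5, authorship .1...2......
After op 4 (insert('w')): buffer="owljfdwlkledhl" (len 14), cursors c1@2 c2@7, authorship .11...22......
After op 5 (move_right): buffer="owljfdwlkledhl" (len 14), cursors c1@3 c2@8, authorship .11...22......
After op 6 (move_right): buffer="owljfdwlkledhl" (len 14), cursors c1@4 c2@9, authorship .11...22......
After op 7 (move_left): buffer="owljfdwlkledhl" (len 14), cursors c1@3 c2@8, authorship .11...22......
Authorship (.=original, N=cursor N): . 1 1 . . . 2 2 . . . . . .
Index 7: author = 2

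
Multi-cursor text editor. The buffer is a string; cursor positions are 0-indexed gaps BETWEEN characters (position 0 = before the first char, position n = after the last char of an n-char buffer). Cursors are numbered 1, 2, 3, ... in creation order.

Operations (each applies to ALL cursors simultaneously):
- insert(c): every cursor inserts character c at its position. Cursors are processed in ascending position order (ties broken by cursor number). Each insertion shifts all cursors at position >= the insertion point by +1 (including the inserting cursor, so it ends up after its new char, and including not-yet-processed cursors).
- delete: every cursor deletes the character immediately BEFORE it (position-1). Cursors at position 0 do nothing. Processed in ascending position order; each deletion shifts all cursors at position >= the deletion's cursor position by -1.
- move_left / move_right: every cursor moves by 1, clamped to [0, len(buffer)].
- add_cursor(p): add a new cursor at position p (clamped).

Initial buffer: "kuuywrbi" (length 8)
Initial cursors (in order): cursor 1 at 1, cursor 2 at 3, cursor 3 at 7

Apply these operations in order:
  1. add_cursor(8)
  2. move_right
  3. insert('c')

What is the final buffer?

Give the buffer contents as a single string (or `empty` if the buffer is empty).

Answer: kucuycwrbicc

Derivation:
After op 1 (add_cursor(8)): buffer="kuuywrbi" (len 8), cursors c1@1 c2@3 c3@7 c4@8, authorship ........
After op 2 (move_right): buffer="kuuywrbi" (len 8), cursors c1@2 c2@4 c3@8 c4@8, authorship ........
After op 3 (insert('c')): buffer="kucuycwrbicc" (len 12), cursors c1@3 c2@6 c3@12 c4@12, authorship ..1..2....34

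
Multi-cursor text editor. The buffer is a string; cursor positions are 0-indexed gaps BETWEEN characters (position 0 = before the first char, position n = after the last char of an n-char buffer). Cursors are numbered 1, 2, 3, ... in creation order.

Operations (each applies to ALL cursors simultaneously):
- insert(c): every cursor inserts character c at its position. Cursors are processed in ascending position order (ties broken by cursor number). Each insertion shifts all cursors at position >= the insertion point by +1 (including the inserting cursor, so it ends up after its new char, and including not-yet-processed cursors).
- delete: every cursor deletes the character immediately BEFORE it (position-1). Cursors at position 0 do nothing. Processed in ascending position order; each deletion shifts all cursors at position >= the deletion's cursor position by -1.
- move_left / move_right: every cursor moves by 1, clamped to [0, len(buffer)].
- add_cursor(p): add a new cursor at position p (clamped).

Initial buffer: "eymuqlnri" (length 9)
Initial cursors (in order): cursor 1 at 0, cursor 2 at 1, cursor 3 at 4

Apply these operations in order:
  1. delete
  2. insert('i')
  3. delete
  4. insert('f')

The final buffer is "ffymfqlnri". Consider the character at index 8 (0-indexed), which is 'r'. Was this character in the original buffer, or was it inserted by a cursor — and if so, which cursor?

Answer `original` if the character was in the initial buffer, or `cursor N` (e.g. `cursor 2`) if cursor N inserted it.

Answer: original

Derivation:
After op 1 (delete): buffer="ymqlnri" (len 7), cursors c1@0 c2@0 c3@2, authorship .......
After op 2 (insert('i')): buffer="iiymiqlnri" (len 10), cursors c1@2 c2@2 c3@5, authorship 12..3.....
After op 3 (delete): buffer="ymqlnri" (len 7), cursors c1@0 c2@0 c3@2, authorship .......
After op 4 (insert('f')): buffer="ffymfqlnri" (len 10), cursors c1@2 c2@2 c3@5, authorship 12..3.....
Authorship (.=original, N=cursor N): 1 2 . . 3 . . . . .
Index 8: author = original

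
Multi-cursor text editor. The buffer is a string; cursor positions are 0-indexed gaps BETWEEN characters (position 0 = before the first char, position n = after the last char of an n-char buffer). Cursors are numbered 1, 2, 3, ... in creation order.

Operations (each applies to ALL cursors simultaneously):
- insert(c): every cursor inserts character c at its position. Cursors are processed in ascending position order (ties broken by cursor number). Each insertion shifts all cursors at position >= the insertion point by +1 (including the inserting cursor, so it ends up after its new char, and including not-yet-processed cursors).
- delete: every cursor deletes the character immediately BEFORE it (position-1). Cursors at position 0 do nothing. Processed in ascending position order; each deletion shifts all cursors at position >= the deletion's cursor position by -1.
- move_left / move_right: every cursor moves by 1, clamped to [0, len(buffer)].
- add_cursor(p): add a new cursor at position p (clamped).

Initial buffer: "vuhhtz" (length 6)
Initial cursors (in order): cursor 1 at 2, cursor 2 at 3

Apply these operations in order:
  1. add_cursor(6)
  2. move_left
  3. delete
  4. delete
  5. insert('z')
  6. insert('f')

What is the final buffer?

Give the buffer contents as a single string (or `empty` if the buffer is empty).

Answer: zzffhzfz

Derivation:
After op 1 (add_cursor(6)): buffer="vuhhtz" (len 6), cursors c1@2 c2@3 c3@6, authorship ......
After op 2 (move_left): buffer="vuhhtz" (len 6), cursors c1@1 c2@2 c3@5, authorship ......
After op 3 (delete): buffer="hhz" (len 3), cursors c1@0 c2@0 c3@2, authorship ...
After op 4 (delete): buffer="hz" (len 2), cursors c1@0 c2@0 c3@1, authorship ..
After op 5 (insert('z')): buffer="zzhzz" (len 5), cursors c1@2 c2@2 c3@4, authorship 12.3.
After op 6 (insert('f')): buffer="zzffhzfz" (len 8), cursors c1@4 c2@4 c3@7, authorship 1212.33.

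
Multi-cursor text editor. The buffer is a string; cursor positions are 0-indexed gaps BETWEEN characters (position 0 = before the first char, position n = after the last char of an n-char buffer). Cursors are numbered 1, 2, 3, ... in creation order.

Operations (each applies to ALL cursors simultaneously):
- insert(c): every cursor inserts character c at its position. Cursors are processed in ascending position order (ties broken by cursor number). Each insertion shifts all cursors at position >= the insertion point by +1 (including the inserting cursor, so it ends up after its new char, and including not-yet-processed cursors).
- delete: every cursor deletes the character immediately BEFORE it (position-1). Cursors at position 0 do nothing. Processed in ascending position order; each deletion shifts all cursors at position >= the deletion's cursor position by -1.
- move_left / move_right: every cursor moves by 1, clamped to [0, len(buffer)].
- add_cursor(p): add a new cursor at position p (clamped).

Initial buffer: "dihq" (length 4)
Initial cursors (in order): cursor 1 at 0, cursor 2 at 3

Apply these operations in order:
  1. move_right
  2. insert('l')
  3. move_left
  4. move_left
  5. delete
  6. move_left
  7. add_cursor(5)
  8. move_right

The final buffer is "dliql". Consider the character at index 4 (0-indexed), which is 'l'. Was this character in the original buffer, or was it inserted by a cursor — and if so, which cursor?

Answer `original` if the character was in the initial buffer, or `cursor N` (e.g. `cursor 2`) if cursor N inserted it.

After op 1 (move_right): buffer="dihq" (len 4), cursors c1@1 c2@4, authorship ....
After op 2 (insert('l')): buffer="dlihql" (len 6), cursors c1@2 c2@6, authorship .1...2
After op 3 (move_left): buffer="dlihql" (len 6), cursors c1@1 c2@5, authorship .1...2
After op 4 (move_left): buffer="dlihql" (len 6), cursors c1@0 c2@4, authorship .1...2
After op 5 (delete): buffer="dliql" (len 5), cursors c1@0 c2@3, authorship .1..2
After op 6 (move_left): buffer="dliql" (len 5), cursors c1@0 c2@2, authorship .1..2
After op 7 (add_cursor(5)): buffer="dliql" (len 5), cursors c1@0 c2@2 c3@5, authorship .1..2
After op 8 (move_right): buffer="dliql" (len 5), cursors c1@1 c2@3 c3@5, authorship .1..2
Authorship (.=original, N=cursor N): . 1 . . 2
Index 4: author = 2

Answer: cursor 2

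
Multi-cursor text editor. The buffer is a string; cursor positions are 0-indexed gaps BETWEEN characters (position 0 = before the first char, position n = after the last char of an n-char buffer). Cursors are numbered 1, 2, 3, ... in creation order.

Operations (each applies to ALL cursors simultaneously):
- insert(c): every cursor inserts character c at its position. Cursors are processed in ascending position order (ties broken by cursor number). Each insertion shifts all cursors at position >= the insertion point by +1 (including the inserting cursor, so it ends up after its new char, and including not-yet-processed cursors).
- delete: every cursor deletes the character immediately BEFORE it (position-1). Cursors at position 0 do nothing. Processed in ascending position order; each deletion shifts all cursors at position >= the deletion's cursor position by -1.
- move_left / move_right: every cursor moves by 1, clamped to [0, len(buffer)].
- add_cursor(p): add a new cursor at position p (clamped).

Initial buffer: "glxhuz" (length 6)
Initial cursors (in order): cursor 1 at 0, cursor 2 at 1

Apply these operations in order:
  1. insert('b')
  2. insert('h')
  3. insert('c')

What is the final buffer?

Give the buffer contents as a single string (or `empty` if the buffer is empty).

After op 1 (insert('b')): buffer="bgblxhuz" (len 8), cursors c1@1 c2@3, authorship 1.2.....
After op 2 (insert('h')): buffer="bhgbhlxhuz" (len 10), cursors c1@2 c2@5, authorship 11.22.....
After op 3 (insert('c')): buffer="bhcgbhclxhuz" (len 12), cursors c1@3 c2@7, authorship 111.222.....

Answer: bhcgbhclxhuz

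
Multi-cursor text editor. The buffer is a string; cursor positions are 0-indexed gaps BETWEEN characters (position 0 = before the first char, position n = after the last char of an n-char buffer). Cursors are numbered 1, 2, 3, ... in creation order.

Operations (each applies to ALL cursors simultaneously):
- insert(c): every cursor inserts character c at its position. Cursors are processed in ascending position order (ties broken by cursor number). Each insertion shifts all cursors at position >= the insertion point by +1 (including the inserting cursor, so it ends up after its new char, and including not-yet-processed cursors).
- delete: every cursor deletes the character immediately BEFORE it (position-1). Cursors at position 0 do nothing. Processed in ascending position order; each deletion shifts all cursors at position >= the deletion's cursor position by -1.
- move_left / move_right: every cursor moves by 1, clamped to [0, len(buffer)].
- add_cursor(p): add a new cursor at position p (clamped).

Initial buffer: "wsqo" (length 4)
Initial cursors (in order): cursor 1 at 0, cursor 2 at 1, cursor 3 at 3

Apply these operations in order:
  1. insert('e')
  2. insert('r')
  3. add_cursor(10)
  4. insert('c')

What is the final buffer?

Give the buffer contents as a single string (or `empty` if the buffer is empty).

Answer: ercwercsqercoc

Derivation:
After op 1 (insert('e')): buffer="ewesqeo" (len 7), cursors c1@1 c2@3 c3@6, authorship 1.2..3.
After op 2 (insert('r')): buffer="erwersqero" (len 10), cursors c1@2 c2@5 c3@9, authorship 11.22..33.
After op 3 (add_cursor(10)): buffer="erwersqero" (len 10), cursors c1@2 c2@5 c3@9 c4@10, authorship 11.22..33.
After op 4 (insert('c')): buffer="ercwercsqercoc" (len 14), cursors c1@3 c2@7 c3@12 c4@14, authorship 111.222..333.4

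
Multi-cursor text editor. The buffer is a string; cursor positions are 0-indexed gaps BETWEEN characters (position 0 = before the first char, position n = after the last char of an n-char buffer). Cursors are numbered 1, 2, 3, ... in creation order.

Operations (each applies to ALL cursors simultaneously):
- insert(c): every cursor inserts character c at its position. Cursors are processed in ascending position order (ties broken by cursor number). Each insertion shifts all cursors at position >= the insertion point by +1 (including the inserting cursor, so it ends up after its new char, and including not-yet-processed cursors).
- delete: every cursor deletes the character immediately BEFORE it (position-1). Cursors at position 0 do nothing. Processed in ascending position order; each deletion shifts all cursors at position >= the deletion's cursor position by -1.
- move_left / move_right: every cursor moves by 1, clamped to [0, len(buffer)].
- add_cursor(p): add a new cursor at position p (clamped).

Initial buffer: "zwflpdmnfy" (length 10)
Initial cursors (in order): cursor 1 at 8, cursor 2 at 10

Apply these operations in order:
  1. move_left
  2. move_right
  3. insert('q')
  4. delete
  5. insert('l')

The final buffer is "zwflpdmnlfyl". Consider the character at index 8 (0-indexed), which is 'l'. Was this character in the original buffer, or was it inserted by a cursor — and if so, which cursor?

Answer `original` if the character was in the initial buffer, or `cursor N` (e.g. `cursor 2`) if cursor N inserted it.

Answer: cursor 1

Derivation:
After op 1 (move_left): buffer="zwflpdmnfy" (len 10), cursors c1@7 c2@9, authorship ..........
After op 2 (move_right): buffer="zwflpdmnfy" (len 10), cursors c1@8 c2@10, authorship ..........
After op 3 (insert('q')): buffer="zwflpdmnqfyq" (len 12), cursors c1@9 c2@12, authorship ........1..2
After op 4 (delete): buffer="zwflpdmnfy" (len 10), cursors c1@8 c2@10, authorship ..........
After op 5 (insert('l')): buffer="zwflpdmnlfyl" (len 12), cursors c1@9 c2@12, authorship ........1..2
Authorship (.=original, N=cursor N): . . . . . . . . 1 . . 2
Index 8: author = 1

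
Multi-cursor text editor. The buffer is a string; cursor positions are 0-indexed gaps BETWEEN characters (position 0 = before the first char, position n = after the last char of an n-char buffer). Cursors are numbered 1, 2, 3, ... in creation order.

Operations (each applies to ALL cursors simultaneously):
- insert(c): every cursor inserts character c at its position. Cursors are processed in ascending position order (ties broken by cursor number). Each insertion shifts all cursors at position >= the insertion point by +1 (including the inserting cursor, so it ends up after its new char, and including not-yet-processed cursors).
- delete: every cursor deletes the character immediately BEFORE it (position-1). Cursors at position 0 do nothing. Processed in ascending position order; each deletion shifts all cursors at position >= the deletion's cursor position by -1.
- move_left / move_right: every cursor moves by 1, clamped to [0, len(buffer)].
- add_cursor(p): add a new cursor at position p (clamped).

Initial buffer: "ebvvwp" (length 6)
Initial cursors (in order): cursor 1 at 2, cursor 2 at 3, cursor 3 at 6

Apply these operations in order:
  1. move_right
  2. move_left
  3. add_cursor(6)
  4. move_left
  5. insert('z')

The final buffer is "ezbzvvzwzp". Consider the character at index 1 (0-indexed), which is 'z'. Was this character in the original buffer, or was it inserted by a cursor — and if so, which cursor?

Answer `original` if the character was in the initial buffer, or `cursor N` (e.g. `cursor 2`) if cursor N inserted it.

After op 1 (move_right): buffer="ebvvwp" (len 6), cursors c1@3 c2@4 c3@6, authorship ......
After op 2 (move_left): buffer="ebvvwp" (len 6), cursors c1@2 c2@3 c3@5, authorship ......
After op 3 (add_cursor(6)): buffer="ebvvwp" (len 6), cursors c1@2 c2@3 c3@5 c4@6, authorship ......
After op 4 (move_left): buffer="ebvvwp" (len 6), cursors c1@1 c2@2 c3@4 c4@5, authorship ......
After op 5 (insert('z')): buffer="ezbzvvzwzp" (len 10), cursors c1@2 c2@4 c3@7 c4@9, authorship .1.2..3.4.
Authorship (.=original, N=cursor N): . 1 . 2 . . 3 . 4 .
Index 1: author = 1

Answer: cursor 1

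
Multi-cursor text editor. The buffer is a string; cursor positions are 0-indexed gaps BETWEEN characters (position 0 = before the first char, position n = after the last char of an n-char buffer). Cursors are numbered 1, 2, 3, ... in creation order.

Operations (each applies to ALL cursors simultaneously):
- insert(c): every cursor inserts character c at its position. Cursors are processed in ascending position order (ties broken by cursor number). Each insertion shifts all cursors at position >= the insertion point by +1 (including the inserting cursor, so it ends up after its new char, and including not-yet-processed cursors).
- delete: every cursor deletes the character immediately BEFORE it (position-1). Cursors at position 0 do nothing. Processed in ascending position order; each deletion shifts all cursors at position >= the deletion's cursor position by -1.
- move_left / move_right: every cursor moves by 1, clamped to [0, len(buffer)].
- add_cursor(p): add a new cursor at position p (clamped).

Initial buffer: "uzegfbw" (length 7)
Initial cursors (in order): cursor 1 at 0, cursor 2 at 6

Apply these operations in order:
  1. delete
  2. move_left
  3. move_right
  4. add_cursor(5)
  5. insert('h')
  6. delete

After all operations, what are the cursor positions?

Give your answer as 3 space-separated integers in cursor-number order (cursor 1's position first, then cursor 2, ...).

Answer: 1 5 5

Derivation:
After op 1 (delete): buffer="uzegfw" (len 6), cursors c1@0 c2@5, authorship ......
After op 2 (move_left): buffer="uzegfw" (len 6), cursors c1@0 c2@4, authorship ......
After op 3 (move_right): buffer="uzegfw" (len 6), cursors c1@1 c2@5, authorship ......
After op 4 (add_cursor(5)): buffer="uzegfw" (len 6), cursors c1@1 c2@5 c3@5, authorship ......
After op 5 (insert('h')): buffer="uhzegfhhw" (len 9), cursors c1@2 c2@8 c3@8, authorship .1....23.
After op 6 (delete): buffer="uzegfw" (len 6), cursors c1@1 c2@5 c3@5, authorship ......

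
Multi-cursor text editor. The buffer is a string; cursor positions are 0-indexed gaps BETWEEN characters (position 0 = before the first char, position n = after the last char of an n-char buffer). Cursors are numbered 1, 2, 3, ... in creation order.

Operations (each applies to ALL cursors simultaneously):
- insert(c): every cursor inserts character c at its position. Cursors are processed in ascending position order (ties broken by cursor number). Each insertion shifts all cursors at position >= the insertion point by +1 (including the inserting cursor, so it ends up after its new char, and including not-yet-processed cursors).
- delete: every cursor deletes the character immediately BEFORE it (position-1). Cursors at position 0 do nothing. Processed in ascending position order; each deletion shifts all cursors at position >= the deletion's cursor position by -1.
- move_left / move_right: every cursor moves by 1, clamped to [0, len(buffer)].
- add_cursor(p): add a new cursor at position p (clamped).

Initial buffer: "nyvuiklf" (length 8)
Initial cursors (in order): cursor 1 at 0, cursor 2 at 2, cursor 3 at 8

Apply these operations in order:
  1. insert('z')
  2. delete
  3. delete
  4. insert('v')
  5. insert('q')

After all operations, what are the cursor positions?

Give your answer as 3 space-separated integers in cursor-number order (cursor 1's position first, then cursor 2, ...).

After op 1 (insert('z')): buffer="znyzvuiklfz" (len 11), cursors c1@1 c2@4 c3@11, authorship 1..2......3
After op 2 (delete): buffer="nyvuiklf" (len 8), cursors c1@0 c2@2 c3@8, authorship ........
After op 3 (delete): buffer="nvuikl" (len 6), cursors c1@0 c2@1 c3@6, authorship ......
After op 4 (insert('v')): buffer="vnvvuiklv" (len 9), cursors c1@1 c2@3 c3@9, authorship 1.2.....3
After op 5 (insert('q')): buffer="vqnvqvuiklvq" (len 12), cursors c1@2 c2@5 c3@12, authorship 11.22.....33

Answer: 2 5 12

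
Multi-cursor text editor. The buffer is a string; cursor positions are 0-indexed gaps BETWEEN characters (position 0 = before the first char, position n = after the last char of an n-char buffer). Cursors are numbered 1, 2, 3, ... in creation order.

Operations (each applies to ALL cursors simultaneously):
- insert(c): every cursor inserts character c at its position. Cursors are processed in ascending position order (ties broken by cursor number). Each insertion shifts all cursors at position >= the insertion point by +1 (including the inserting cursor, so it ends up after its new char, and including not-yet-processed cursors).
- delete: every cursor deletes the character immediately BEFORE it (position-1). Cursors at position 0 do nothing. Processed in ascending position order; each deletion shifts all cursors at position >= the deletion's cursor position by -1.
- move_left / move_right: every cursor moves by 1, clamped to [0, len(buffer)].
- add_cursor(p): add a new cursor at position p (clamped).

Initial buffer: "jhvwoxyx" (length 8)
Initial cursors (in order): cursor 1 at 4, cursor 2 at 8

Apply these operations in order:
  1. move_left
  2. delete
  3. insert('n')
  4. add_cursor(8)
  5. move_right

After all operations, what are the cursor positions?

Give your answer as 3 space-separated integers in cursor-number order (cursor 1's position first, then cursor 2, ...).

Answer: 4 8 8

Derivation:
After op 1 (move_left): buffer="jhvwoxyx" (len 8), cursors c1@3 c2@7, authorship ........
After op 2 (delete): buffer="jhwoxx" (len 6), cursors c1@2 c2@5, authorship ......
After op 3 (insert('n')): buffer="jhnwoxnx" (len 8), cursors c1@3 c2@7, authorship ..1...2.
After op 4 (add_cursor(8)): buffer="jhnwoxnx" (len 8), cursors c1@3 c2@7 c3@8, authorship ..1...2.
After op 5 (move_right): buffer="jhnwoxnx" (len 8), cursors c1@4 c2@8 c3@8, authorship ..1...2.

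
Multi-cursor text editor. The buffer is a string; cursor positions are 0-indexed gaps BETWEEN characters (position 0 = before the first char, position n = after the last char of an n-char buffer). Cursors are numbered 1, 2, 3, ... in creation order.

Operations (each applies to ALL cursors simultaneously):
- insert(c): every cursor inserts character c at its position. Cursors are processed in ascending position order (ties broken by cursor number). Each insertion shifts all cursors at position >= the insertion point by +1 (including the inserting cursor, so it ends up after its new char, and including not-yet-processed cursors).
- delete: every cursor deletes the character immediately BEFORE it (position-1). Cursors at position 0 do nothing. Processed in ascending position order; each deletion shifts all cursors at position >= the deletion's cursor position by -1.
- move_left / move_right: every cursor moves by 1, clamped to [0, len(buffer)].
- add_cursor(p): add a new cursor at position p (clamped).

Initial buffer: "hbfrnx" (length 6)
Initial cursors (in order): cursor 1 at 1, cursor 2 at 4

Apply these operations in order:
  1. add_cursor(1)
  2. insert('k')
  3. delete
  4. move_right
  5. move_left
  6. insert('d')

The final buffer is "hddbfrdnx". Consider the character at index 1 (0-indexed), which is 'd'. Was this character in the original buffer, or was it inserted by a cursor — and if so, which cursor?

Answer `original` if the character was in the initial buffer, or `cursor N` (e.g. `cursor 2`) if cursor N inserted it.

After op 1 (add_cursor(1)): buffer="hbfrnx" (len 6), cursors c1@1 c3@1 c2@4, authorship ......
After op 2 (insert('k')): buffer="hkkbfrknx" (len 9), cursors c1@3 c3@3 c2@7, authorship .13...2..
After op 3 (delete): buffer="hbfrnx" (len 6), cursors c1@1 c3@1 c2@4, authorship ......
After op 4 (move_right): buffer="hbfrnx" (len 6), cursors c1@2 c3@2 c2@5, authorship ......
After op 5 (move_left): buffer="hbfrnx" (len 6), cursors c1@1 c3@1 c2@4, authorship ......
After op 6 (insert('d')): buffer="hddbfrdnx" (len 9), cursors c1@3 c3@3 c2@7, authorship .13...2..
Authorship (.=original, N=cursor N): . 1 3 . . . 2 . .
Index 1: author = 1

Answer: cursor 1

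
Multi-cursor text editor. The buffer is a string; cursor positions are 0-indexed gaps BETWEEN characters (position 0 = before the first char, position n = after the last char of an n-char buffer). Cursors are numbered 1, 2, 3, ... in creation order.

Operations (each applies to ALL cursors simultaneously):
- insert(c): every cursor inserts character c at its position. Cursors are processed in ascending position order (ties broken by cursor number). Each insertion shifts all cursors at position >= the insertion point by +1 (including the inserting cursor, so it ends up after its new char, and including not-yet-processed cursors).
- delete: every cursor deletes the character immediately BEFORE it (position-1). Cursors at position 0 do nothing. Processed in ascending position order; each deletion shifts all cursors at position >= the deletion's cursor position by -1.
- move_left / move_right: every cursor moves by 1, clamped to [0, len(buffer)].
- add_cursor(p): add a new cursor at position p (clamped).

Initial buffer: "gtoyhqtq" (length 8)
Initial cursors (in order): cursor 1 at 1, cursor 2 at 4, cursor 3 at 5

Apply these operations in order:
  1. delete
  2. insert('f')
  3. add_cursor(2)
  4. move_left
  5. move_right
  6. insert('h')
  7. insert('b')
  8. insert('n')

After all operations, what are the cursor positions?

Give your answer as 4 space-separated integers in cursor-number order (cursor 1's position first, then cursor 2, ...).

After op 1 (delete): buffer="toqtq" (len 5), cursors c1@0 c2@2 c3@2, authorship .....
After op 2 (insert('f')): buffer="ftoffqtq" (len 8), cursors c1@1 c2@5 c3@5, authorship 1..23...
After op 3 (add_cursor(2)): buffer="ftoffqtq" (len 8), cursors c1@1 c4@2 c2@5 c3@5, authorship 1..23...
After op 4 (move_left): buffer="ftoffqtq" (len 8), cursors c1@0 c4@1 c2@4 c3@4, authorship 1..23...
After op 5 (move_right): buffer="ftoffqtq" (len 8), cursors c1@1 c4@2 c2@5 c3@5, authorship 1..23...
After op 6 (insert('h')): buffer="fhthoffhhqtq" (len 12), cursors c1@2 c4@4 c2@9 c3@9, authorship 11.4.2323...
After op 7 (insert('b')): buffer="fhbthboffhhbbqtq" (len 16), cursors c1@3 c4@6 c2@13 c3@13, authorship 111.44.232323...
After op 8 (insert('n')): buffer="fhbnthbnoffhhbbnnqtq" (len 20), cursors c1@4 c4@8 c2@17 c3@17, authorship 1111.444.23232323...

Answer: 4 17 17 8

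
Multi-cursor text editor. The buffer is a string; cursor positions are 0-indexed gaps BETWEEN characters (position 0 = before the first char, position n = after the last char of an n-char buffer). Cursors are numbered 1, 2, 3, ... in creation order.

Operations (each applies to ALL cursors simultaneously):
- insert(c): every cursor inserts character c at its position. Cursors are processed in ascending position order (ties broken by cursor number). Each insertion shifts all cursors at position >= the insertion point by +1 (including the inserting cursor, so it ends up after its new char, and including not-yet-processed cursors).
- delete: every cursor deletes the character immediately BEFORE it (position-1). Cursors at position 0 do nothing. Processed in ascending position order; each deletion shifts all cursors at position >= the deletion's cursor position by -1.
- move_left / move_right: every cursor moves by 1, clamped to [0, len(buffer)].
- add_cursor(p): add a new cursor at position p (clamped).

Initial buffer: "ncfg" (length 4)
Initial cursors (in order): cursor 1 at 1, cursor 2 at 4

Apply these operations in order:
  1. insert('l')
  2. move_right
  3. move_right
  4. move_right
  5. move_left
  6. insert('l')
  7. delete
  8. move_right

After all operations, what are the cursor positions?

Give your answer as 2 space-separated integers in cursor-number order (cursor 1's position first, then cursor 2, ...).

Answer: 5 6

Derivation:
After op 1 (insert('l')): buffer="nlcfgl" (len 6), cursors c1@2 c2@6, authorship .1...2
After op 2 (move_right): buffer="nlcfgl" (len 6), cursors c1@3 c2@6, authorship .1...2
After op 3 (move_right): buffer="nlcfgl" (len 6), cursors c1@4 c2@6, authorship .1...2
After op 4 (move_right): buffer="nlcfgl" (len 6), cursors c1@5 c2@6, authorship .1...2
After op 5 (move_left): buffer="nlcfgl" (len 6), cursors c1@4 c2@5, authorship .1...2
After op 6 (insert('l')): buffer="nlcflgll" (len 8), cursors c1@5 c2@7, authorship .1..1.22
After op 7 (delete): buffer="nlcfgl" (len 6), cursors c1@4 c2@5, authorship .1...2
After op 8 (move_right): buffer="nlcfgl" (len 6), cursors c1@5 c2@6, authorship .1...2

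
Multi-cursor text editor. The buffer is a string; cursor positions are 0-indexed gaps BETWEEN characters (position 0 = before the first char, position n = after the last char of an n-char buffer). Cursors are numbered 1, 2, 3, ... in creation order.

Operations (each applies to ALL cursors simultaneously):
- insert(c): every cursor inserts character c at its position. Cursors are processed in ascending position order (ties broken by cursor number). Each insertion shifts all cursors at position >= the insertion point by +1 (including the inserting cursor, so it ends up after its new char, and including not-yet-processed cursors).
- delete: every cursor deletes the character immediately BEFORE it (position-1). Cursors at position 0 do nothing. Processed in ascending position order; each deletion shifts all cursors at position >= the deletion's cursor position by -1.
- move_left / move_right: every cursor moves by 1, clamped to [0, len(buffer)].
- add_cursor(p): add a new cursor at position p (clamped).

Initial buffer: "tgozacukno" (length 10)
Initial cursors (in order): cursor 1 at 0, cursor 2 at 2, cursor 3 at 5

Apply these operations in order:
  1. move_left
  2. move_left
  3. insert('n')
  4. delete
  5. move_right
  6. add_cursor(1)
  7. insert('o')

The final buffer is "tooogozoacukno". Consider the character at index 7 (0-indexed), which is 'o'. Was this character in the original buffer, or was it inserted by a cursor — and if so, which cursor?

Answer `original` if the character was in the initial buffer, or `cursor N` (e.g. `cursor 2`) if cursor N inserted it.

Answer: cursor 3

Derivation:
After op 1 (move_left): buffer="tgozacukno" (len 10), cursors c1@0 c2@1 c3@4, authorship ..........
After op 2 (move_left): buffer="tgozacukno" (len 10), cursors c1@0 c2@0 c3@3, authorship ..........
After op 3 (insert('n')): buffer="nntgonzacukno" (len 13), cursors c1@2 c2@2 c3@6, authorship 12...3.......
After op 4 (delete): buffer="tgozacukno" (len 10), cursors c1@0 c2@0 c3@3, authorship ..........
After op 5 (move_right): buffer="tgozacukno" (len 10), cursors c1@1 c2@1 c3@4, authorship ..........
After op 6 (add_cursor(1)): buffer="tgozacukno" (len 10), cursors c1@1 c2@1 c4@1 c3@4, authorship ..........
After op 7 (insert('o')): buffer="tooogozoacukno" (len 14), cursors c1@4 c2@4 c4@4 c3@8, authorship .124...3......
Authorship (.=original, N=cursor N): . 1 2 4 . . . 3 . . . . . .
Index 7: author = 3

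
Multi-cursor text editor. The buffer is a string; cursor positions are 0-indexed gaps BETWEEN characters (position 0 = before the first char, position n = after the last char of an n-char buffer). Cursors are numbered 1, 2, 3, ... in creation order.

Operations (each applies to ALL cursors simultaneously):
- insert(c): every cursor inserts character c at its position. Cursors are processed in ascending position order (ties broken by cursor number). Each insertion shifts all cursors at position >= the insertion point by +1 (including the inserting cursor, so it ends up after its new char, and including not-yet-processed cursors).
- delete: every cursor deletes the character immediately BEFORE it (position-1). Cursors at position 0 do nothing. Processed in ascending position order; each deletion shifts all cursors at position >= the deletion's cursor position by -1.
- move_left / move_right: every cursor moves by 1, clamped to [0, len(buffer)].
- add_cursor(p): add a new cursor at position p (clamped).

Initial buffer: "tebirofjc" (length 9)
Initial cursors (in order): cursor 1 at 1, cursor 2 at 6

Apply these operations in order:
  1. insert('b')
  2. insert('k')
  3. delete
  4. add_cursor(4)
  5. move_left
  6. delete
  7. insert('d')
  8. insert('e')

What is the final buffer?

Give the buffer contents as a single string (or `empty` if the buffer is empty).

After op 1 (insert('b')): buffer="tbebirobfjc" (len 11), cursors c1@2 c2@8, authorship .1.....2...
After op 2 (insert('k')): buffer="tbkebirobkfjc" (len 13), cursors c1@3 c2@10, authorship .11.....22...
After op 3 (delete): buffer="tbebirobfjc" (len 11), cursors c1@2 c2@8, authorship .1.....2...
After op 4 (add_cursor(4)): buffer="tbebirobfjc" (len 11), cursors c1@2 c3@4 c2@8, authorship .1.....2...
After op 5 (move_left): buffer="tbebirobfjc" (len 11), cursors c1@1 c3@3 c2@7, authorship .1.....2...
After op 6 (delete): buffer="bbirbfjc" (len 8), cursors c1@0 c3@1 c2@4, authorship 1...2...
After op 7 (insert('d')): buffer="dbdbirdbfjc" (len 11), cursors c1@1 c3@3 c2@7, authorship 113...22...
After op 8 (insert('e')): buffer="debdebirdebfjc" (len 14), cursors c1@2 c3@5 c2@10, authorship 11133...222...

Answer: debdebirdebfjc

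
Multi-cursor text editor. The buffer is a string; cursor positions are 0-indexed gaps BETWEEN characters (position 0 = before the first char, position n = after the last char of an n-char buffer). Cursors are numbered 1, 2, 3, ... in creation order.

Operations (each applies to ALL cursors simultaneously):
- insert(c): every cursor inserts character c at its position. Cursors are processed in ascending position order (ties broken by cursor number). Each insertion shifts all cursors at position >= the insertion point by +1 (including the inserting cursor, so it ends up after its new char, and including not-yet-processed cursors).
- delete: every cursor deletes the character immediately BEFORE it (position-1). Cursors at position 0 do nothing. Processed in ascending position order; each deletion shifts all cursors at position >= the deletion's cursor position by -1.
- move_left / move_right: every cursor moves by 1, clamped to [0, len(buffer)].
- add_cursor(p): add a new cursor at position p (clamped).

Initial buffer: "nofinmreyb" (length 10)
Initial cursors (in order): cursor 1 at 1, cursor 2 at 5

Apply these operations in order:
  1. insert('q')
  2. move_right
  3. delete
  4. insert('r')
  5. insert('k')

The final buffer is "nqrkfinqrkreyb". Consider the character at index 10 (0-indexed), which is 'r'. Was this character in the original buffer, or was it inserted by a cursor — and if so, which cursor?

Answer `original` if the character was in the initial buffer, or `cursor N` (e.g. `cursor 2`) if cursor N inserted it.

After op 1 (insert('q')): buffer="nqofinqmreyb" (len 12), cursors c1@2 c2@7, authorship .1....2.....
After op 2 (move_right): buffer="nqofinqmreyb" (len 12), cursors c1@3 c2@8, authorship .1....2.....
After op 3 (delete): buffer="nqfinqreyb" (len 10), cursors c1@2 c2@6, authorship .1...2....
After op 4 (insert('r')): buffer="nqrfinqrreyb" (len 12), cursors c1@3 c2@8, authorship .11...22....
After op 5 (insert('k')): buffer="nqrkfinqrkreyb" (len 14), cursors c1@4 c2@10, authorship .111...222....
Authorship (.=original, N=cursor N): . 1 1 1 . . . 2 2 2 . . . .
Index 10: author = original

Answer: original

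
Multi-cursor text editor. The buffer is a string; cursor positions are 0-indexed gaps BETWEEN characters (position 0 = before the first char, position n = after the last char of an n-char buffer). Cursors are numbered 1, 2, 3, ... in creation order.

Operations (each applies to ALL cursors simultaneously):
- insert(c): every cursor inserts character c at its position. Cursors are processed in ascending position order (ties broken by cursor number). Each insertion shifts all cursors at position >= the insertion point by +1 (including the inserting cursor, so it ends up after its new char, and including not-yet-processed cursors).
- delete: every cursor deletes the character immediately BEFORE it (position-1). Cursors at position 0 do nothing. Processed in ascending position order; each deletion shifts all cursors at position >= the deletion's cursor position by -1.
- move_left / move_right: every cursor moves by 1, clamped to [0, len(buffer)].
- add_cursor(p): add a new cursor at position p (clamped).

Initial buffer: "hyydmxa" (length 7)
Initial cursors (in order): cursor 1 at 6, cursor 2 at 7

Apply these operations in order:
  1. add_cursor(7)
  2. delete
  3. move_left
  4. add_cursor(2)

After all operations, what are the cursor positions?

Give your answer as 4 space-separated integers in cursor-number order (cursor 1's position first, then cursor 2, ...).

Answer: 3 3 3 2

Derivation:
After op 1 (add_cursor(7)): buffer="hyydmxa" (len 7), cursors c1@6 c2@7 c3@7, authorship .......
After op 2 (delete): buffer="hyyd" (len 4), cursors c1@4 c2@4 c3@4, authorship ....
After op 3 (move_left): buffer="hyyd" (len 4), cursors c1@3 c2@3 c3@3, authorship ....
After op 4 (add_cursor(2)): buffer="hyyd" (len 4), cursors c4@2 c1@3 c2@3 c3@3, authorship ....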